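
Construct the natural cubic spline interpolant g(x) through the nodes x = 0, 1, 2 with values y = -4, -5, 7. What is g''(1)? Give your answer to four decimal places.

19.5000

Put M_i = g'' at the i-th knot. Here h = (1, 1) and Δ = (-1, 12), so the interior equations h_(i-1)·M_(i-1) + 2(h_(i-1)+h_i)·M_i + h_i·M_(i+1) = 6(Δ_i − Δ_(i-1)) read
  1·M_0 + 4·M_1 + 1·M_2 = 6(Δ_1 - Δ_0) = 78
Natural end conditions: M_0 = M_2 = 0.
Hence M_0 = 0, M_1 = 39/2, M_2 = 0.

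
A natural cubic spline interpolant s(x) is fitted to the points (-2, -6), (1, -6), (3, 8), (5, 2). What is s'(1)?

Put M_i = s'' at the i-th knot. Here h = (3, 2, 2) and Δ = (0, 7, -3), so the interior equations h_(i-1)·M_(i-1) + 2(h_(i-1)+h_i)·M_i + h_i·M_(i+1) = 6(Δ_i − Δ_(i-1)) read
  3·M_0 + 10·M_1 + 2·M_2 = 6(Δ_1 - Δ_0) = 42
  2·M_1 + 8·M_2 + 2·M_3 = 6(Δ_2 - Δ_1) = -60
Natural end conditions: M_0 = M_3 = 0.
Forward elimination and back-substitution give M_0 = 0, M_1 = 6, M_2 = -9, M_3 = 0.
On [1, 3], s'(x) = b_1 + 2c_1·(x - 1) + 3d_1·(x - 1)² with b_1 = Δ_1 - h_1(2M_1 + M_2)/6 = 6, c_1 = M_1/2 = 3, d_1 = (M_2 - M_1)/(6h_1) = -5/4. So s'(1) = 6.

6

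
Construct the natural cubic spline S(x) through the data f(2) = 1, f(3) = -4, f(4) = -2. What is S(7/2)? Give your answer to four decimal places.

Write m_i for S''(x_i). With h_i = 1, 1 and divided differences Δ_i = -5, 2, the continuity of S' gives the tridiagonal system
  1·m_0 + 4·m_1 + 1·m_2 = 6(Δ_1 - Δ_0) = 42
Natural end conditions: m_0 = m_2 = 0.
Solving: m_0 = 0, m_1 = 21/2, m_2 = 0.
On [3, 4], S(x) = -4 - 3/2·(x - 3) + 21/4·(x - 3)² - 7/4·(x - 3)³.
With (x - 3) = 1/2: S(7/2) = -117/32.

-3.6563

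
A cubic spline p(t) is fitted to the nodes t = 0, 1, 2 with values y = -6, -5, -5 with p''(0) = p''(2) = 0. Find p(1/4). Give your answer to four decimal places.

-5.6914

Write σ_i for p''(x_i). With h_i = 1, 1 and divided differences Δ_i = 1, 0, the continuity of p' gives the tridiagonal system
  1·σ_0 + 4·σ_1 + 1·σ_2 = 6(Δ_1 - Δ_0) = -6
Natural end conditions: σ_0 = σ_2 = 0.
Forward elimination and back-substitution give σ_0 = 0, σ_1 = -3/2, σ_2 = 0.
On [0, 1], p(t) = -6 + 5/4·t + 0·t² - 1/4·t³.
With t = 1/4: p(1/4) = -1457/256.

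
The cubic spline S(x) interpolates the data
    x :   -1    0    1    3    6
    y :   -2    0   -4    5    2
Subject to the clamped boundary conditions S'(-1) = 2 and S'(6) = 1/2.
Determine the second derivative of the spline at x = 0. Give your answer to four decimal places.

Write M_i for S''(x_i). With h_i = 1, 1, 2, 3 and divided differences Δ_i = 2, -4, 9/2, -1, the continuity of S' gives the tridiagonal system
  1·M_0 + 4·M_1 + 1·M_2 = 6(Δ_1 - Δ_0) = -36
  1·M_1 + 6·M_2 + 2·M_3 = 6(Δ_2 - Δ_1) = 51
  2·M_2 + 10·M_3 + 3·M_4 = 6(Δ_3 - Δ_2) = -33
Clamped end conditions give two more equations: 2h_0·M_0 + h_0·M_1 = 6(Δ_0 - S'(-1)) = 0 and h_3·M_3 + 2h_3·M_4 = 6(S'(6) - Δ_3) = 9.
Solving the tridiagonal system: M_0 = 1467/208, M_1 = -1467/104, M_2 = 2781/208, M_3 = -393/52, M_4 = 549/104.

-14.1058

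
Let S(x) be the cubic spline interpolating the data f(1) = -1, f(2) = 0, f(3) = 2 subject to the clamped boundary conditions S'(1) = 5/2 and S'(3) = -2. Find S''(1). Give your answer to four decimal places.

With σ_i denoting the second derivative at x_i, h_i = 1, 1, and Δ_i = (y_(i+1) − y_i)/h_i = 1, 2:
  1·σ_0 + 4·σ_1 + 1·σ_2 = 6(Δ_1 - Δ_0) = 6
Clamped end conditions give two more equations: 2h_0·σ_0 + h_0·σ_1 = 6(Δ_0 - S'(1)) = -9 and h_1·σ_1 + 2h_1·σ_2 = 6(S'(3) - Δ_1) = -24.
Solving: σ_0 = -33/4, σ_1 = 15/2, σ_2 = -63/4.

-8.2500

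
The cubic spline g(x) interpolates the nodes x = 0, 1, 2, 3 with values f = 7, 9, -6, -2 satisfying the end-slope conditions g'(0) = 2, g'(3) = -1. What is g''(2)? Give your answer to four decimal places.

Let M_i = g''(x_i). Step sizes h_i = 1, 1, 1; slopes of the chords Δ_i = (y_(i+1) - y_i)/h_i = 2, -15, 4.
  1·M_0 + 4·M_1 + 1·M_2 = 6(Δ_1 - Δ_0) = -102
  1·M_1 + 4·M_2 + 1·M_3 = 6(Δ_2 - Δ_1) = 114
Clamped end conditions give two more equations: 2h_0·M_0 + h_0·M_1 = 6(Δ_0 - g'(0)) = 0 and h_2·M_2 + 2h_2·M_3 = 6(g'(3) - Δ_2) = -30.
Forward elimination and back-substitution give M_0 = 108/5, M_1 = -216/5, M_2 = 246/5, M_3 = -198/5.

49.2000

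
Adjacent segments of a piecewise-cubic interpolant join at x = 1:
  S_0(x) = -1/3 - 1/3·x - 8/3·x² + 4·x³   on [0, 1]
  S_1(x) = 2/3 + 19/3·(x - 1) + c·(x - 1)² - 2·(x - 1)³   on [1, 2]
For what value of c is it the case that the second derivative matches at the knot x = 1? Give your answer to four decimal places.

S_0''(x) = -16/3 + 24·x, so S_0''(1) = 56/3. On the right, S_1''(1) = 2c, so c = 28/3.

9.3333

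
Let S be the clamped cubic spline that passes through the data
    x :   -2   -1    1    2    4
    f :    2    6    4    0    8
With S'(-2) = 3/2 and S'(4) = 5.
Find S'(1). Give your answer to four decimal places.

Put M_i = S'' at the i-th knot. Here h = (1, 2, 1, 2) and Δ = (4, -1, -4, 4), so the interior equations h_(i-1)·M_(i-1) + 2(h_(i-1)+h_i)·M_i + h_i·M_(i+1) = 6(Δ_i − Δ_(i-1)) read
  1·M_0 + 6·M_1 + 2·M_2 = 6(Δ_1 - Δ_0) = -30
  2·M_1 + 6·M_2 + 1·M_3 = 6(Δ_2 - Δ_1) = -18
  1·M_2 + 6·M_3 + 2·M_4 = 6(Δ_3 - Δ_2) = 48
Clamped end conditions give two more equations: 2h_0·M_0 + h_0·M_1 = 6(Δ_0 - S'(-2)) = 15 and h_3·M_3 + 2h_3·M_4 = 6(S'(4) - Δ_3) = 6.
Solving the tridiagonal system: M_0 = 970/93, M_1 = -545/93, M_2 = -245/93, M_3 = 886/93, M_4 = -607/186.
On [1, 2], S'(x) = b_2 + 2c_2·(x - 1) + 3d_2·(x - 1)² with b_2 = Δ_2 - h_2(2M_2 + M_3)/6 = -146/31, c_2 = M_2/2 = -245/186, d_2 = (M_3 - M_2)/(6h_2) = 377/186. So S'(1) = -146/31.

-4.7097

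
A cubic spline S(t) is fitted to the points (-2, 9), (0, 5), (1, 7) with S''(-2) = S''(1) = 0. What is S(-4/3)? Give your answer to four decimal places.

6.8765

Put M_i = S'' at the i-th knot. Here h = (2, 1) and Δ = (-2, 2), so the interior equations h_(i-1)·M_(i-1) + 2(h_(i-1)+h_i)·M_i + h_i·M_(i+1) = 6(Δ_i − Δ_(i-1)) read
  2·M_0 + 6·M_1 + 1·M_2 = 6(Δ_1 - Δ_0) = 24
Natural end conditions: M_0 = M_2 = 0.
Solving: M_0 = 0, M_1 = 4, M_2 = 0.
On [-2, 0], S(t) = 9 - 10/3·(t + 2) + 0·(t + 2)² + 1/3·(t + 2)³.
With (t + 2) = 2/3: S(-4/3) = 557/81.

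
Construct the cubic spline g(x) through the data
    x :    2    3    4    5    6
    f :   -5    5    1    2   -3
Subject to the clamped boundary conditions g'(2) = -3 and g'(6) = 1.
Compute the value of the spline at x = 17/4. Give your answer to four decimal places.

Write m_i for g''(x_i). With h_i = 1, 1, 1, 1 and divided differences Δ_i = 10, -4, 1, -5, the continuity of g' gives the tridiagonal system
  1·m_0 + 4·m_1 + 1·m_2 = 6(Δ_1 - Δ_0) = -84
  1·m_1 + 4·m_2 + 1·m_3 = 6(Δ_2 - Δ_1) = 30
  1·m_2 + 4·m_3 + 1·m_4 = 6(Δ_3 - Δ_2) = -36
Clamped end conditions give two more equations: 2h_0·m_0 + h_0·m_1 = 6(Δ_0 - g'(2)) = 78 and h_3·m_3 + 2h_3·m_4 = 6(g'(6) - Δ_3) = 36.
Hence m_0 = 839/14, m_1 = -293/7, m_2 = 47/2, m_3 = -155/7, m_4 = 407/14.
On [4, 5], g(x) = 1 - 22/7·(x - 4) + 47/4·(x - 4)² - 213/28·(x - 4)³.
With (x - 4) = 1/4: g(17/4) = 1487/1792.

0.8298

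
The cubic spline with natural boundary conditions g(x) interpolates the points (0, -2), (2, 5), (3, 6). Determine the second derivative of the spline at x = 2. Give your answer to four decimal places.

-2.5000

Put M_i = g'' at the i-th knot. Here h = (2, 1) and Δ = (7/2, 1), so the interior equations h_(i-1)·M_(i-1) + 2(h_(i-1)+h_i)·M_i + h_i·M_(i+1) = 6(Δ_i − Δ_(i-1)) read
  2·M_0 + 6·M_1 + 1·M_2 = 6(Δ_1 - Δ_0) = -15
Natural end conditions: M_0 = M_2 = 0.
Hence M_0 = 0, M_1 = -5/2, M_2 = 0.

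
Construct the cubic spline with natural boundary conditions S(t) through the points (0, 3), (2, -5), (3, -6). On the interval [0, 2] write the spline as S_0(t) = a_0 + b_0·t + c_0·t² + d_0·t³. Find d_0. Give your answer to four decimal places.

Put M_i = S'' at the i-th knot. Here h = (2, 1) and Δ = (-4, -1), so the interior equations h_(i-1)·M_(i-1) + 2(h_(i-1)+h_i)·M_i + h_i·M_(i+1) = 6(Δ_i − Δ_(i-1)) read
  2·M_0 + 6·M_1 + 1·M_2 = 6(Δ_1 - Δ_0) = 18
Natural end conditions: M_0 = M_2 = 0.
Solving the tridiagonal system: M_0 = 0, M_1 = 3, M_2 = 0.
On [0, 2], with S_0(t) = a_0 + b_0·t + c_0·t² + d_0·t³: c_0 = M_0/2 = 0, d_0 = (M_1 - M_0)/(6h_0) = 1/4, b_0 = Δ_0 - h_0(2M_0 + M_1)/6 = -5.

0.2500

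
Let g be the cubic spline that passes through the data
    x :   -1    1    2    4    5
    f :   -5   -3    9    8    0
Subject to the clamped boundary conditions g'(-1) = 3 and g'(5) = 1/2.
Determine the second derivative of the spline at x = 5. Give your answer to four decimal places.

29.6237

Put σ_i = g'' at the i-th knot. Here h = (2, 1, 2, 1) and Δ = (1, 12, -1/2, -8), so the interior equations h_(i-1)·σ_(i-1) + 2(h_(i-1)+h_i)·σ_i + h_i·σ_(i+1) = 6(Δ_i − Δ_(i-1)) read
  2·σ_0 + 6·σ_1 + 1·σ_2 = 6(Δ_1 - Δ_0) = 66
  1·σ_1 + 6·σ_2 + 2·σ_3 = 6(Δ_2 - Δ_1) = -75
  2·σ_2 + 6·σ_3 + 1·σ_4 = 6(Δ_3 - Δ_2) = -45
Clamped end conditions give two more equations: 2h_0·σ_0 + h_0·σ_1 = 6(Δ_0 - g'(-1)) = -12 and h_3·σ_3 + 2h_3·σ_4 = 6(g'(5) - Δ_3) = 51.
Forward elimination and back-substitution give σ_0 = -2131/186, σ_1 = 1573/93, σ_2 = -1169/93, σ_3 = -767/93, σ_4 = 2755/93.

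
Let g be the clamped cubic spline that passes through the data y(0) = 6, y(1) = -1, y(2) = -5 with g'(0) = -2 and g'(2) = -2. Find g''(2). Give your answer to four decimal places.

1.5000

With M_i denoting the second derivative at x_i, h_i = 1, 1, and Δ_i = (y_(i+1) − y_i)/h_i = -7, -4:
  1·M_0 + 4·M_1 + 1·M_2 = 6(Δ_1 - Δ_0) = 18
Clamped end conditions give two more equations: 2h_0·M_0 + h_0·M_1 = 6(Δ_0 - g'(0)) = -30 and h_1·M_1 + 2h_1·M_2 = 6(g'(2) - Δ_1) = 12.
Solving: M_0 = -39/2, M_1 = 9, M_2 = 3/2.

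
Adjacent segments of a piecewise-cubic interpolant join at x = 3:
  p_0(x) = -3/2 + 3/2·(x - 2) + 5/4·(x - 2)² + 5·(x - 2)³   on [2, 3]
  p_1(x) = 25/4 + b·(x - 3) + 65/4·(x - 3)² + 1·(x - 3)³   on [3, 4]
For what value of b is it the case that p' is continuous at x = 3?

19

p_0'(x) = 3/2 + 5/2·(x - 2) + 15·(x - 2)², so p_0'(3) = 19. On the right, p_1'(3) = b, so b = 19.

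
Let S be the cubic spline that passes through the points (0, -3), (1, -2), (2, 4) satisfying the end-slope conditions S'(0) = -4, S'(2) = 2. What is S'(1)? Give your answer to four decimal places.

5.7500

Put M_i = S'' at the i-th knot. Here h = (1, 1) and Δ = (1, 6), so the interior equations h_(i-1)·M_(i-1) + 2(h_(i-1)+h_i)·M_i + h_i·M_(i+1) = 6(Δ_i − Δ_(i-1)) read
  1·M_0 + 4·M_1 + 1·M_2 = 6(Δ_1 - Δ_0) = 30
Clamped end conditions give two more equations: 2h_0·M_0 + h_0·M_1 = 6(Δ_0 - S'(0)) = 30 and h_1·M_1 + 2h_1·M_2 = 6(S'(2) - Δ_1) = -24.
Solving: M_0 = 21/2, M_1 = 9, M_2 = -33/2.
On [1, 2], S'(x) = b_1 + 2c_1·(x - 1) + 3d_1·(x - 1)² with b_1 = Δ_1 - h_1(2M_1 + M_2)/6 = 23/4, c_1 = M_1/2 = 9/2, d_1 = (M_2 - M_1)/(6h_1) = -17/4. So S'(1) = 23/4.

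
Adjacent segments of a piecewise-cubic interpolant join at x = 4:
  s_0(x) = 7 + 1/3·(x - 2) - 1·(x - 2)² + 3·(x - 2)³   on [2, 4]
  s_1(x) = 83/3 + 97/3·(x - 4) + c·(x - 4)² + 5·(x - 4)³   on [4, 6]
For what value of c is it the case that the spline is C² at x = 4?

17

s_0''(x) = -2 + 18·(x - 2), so s_0''(4) = 34. On the right, s_1''(4) = 2c, so c = 17.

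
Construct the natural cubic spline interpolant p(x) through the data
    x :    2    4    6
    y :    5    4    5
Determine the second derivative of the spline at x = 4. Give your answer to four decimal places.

0.7500

Put M_i = p'' at the i-th knot. Here h = (2, 2) and Δ = (-1/2, 1/2), so the interior equations h_(i-1)·M_(i-1) + 2(h_(i-1)+h_i)·M_i + h_i·M_(i+1) = 6(Δ_i − Δ_(i-1)) read
  2·M_0 + 8·M_1 + 2·M_2 = 6(Δ_1 - Δ_0) = 6
Natural end conditions: M_0 = M_2 = 0.
Solving the tridiagonal system: M_0 = 0, M_1 = 3/4, M_2 = 0.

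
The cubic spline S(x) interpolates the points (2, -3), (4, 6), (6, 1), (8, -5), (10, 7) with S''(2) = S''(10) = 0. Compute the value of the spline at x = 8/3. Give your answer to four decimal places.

Write M_i for S''(x_i). With h_i = 2, 2, 2, 2 and divided differences Δ_i = 9/2, -5/2, -3, 6, the continuity of S' gives the tridiagonal system
  2·M_0 + 8·M_1 + 2·M_2 = 6(Δ_1 - Δ_0) = -42
  2·M_1 + 8·M_2 + 2·M_3 = 6(Δ_2 - Δ_1) = -3
  2·M_2 + 8·M_3 + 2·M_4 = 6(Δ_3 - Δ_2) = 54
Natural end conditions: M_0 = M_4 = 0.
Forward elimination and back-substitution give M_0 = 0, M_1 = -141/28, M_2 = -6/7, M_3 = 195/28, M_4 = 0.
On [2, 4], S(x) = -3 + 173/28·(x - 2) + 0·(x - 2)² - 47/112·(x - 2)³.
With (x - 2) = 2/3: S(8/3) = 188/189.

0.9947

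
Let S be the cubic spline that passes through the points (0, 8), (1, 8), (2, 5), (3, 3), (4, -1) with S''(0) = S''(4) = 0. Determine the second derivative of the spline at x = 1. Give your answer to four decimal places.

-5.4643

Write σ_i for S''(x_i). With h_i = 1, 1, 1, 1 and divided differences Δ_i = 0, -3, -2, -4, the continuity of S' gives the tridiagonal system
  1·σ_0 + 4·σ_1 + 1·σ_2 = 6(Δ_1 - Δ_0) = -18
  1·σ_1 + 4·σ_2 + 1·σ_3 = 6(Δ_2 - Δ_1) = 6
  1·σ_2 + 4·σ_3 + 1·σ_4 = 6(Δ_3 - Δ_2) = -12
Natural end conditions: σ_0 = σ_4 = 0.
Solving: σ_0 = 0, σ_1 = -153/28, σ_2 = 27/7, σ_3 = -111/28, σ_4 = 0.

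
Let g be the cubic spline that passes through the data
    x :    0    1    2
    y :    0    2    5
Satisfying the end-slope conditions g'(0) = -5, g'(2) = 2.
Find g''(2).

Put m_i = g'' at the i-th knot. Here h = (1, 1) and Δ = (2, 3), so the interior equations h_(i-1)·m_(i-1) + 2(h_(i-1)+h_i)·m_i + h_i·m_(i+1) = 6(Δ_i − Δ_(i-1)) read
  1·m_0 + 4·m_1 + 1·m_2 = 6(Δ_1 - Δ_0) = 6
Clamped end conditions give two more equations: 2h_0·m_0 + h_0·m_1 = 6(Δ_0 - g'(0)) = 42 and h_1·m_1 + 2h_1·m_2 = 6(g'(2) - Δ_1) = -6.
Solving the tridiagonal system: m_0 = 23, m_1 = -4, m_2 = -1.

-1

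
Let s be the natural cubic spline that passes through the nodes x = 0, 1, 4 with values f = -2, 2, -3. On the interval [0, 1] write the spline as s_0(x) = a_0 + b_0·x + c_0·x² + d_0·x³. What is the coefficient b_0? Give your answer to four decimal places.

4.7083

Write m_i for s''(x_i). With h_i = 1, 3 and divided differences Δ_i = 4, -5/3, the continuity of s' gives the tridiagonal system
  1·m_0 + 8·m_1 + 3·m_2 = 6(Δ_1 - Δ_0) = -34
Natural end conditions: m_0 = m_2 = 0.
Forward elimination and back-substitution give m_0 = 0, m_1 = -17/4, m_2 = 0.
On [0, 1], with s_0(x) = a_0 + b_0·x + c_0·x² + d_0·x³: c_0 = m_0/2 = 0, d_0 = (m_1 - m_0)/(6h_0) = -17/24, b_0 = Δ_0 - h_0(2m_0 + m_1)/6 = 113/24.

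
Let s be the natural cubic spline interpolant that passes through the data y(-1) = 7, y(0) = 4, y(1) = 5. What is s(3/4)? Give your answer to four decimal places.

Write σ_i for s''(x_i). With h_i = 1, 1 and divided differences Δ_i = -3, 1, the continuity of s' gives the tridiagonal system
  1·σ_0 + 4·σ_1 + 1·σ_2 = 6(Δ_1 - Δ_0) = 24
Natural end conditions: σ_0 = σ_2 = 0.
Solving: σ_0 = 0, σ_1 = 6, σ_2 = 0.
On [0, 1], s(x) = 4 - 1·x + 3·x² - 1·x³.
With x = 3/4: s(3/4) = 289/64.

4.5156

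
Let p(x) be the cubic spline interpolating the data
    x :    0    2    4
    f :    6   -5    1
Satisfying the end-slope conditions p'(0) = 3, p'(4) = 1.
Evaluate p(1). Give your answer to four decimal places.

1.9688

Let M_i = p''(x_i). Step sizes h_i = 2, 2; slopes of the chords Δ_i = (y_(i+1) - y_i)/h_i = -11/2, 3.
  2·M_0 + 8·M_1 + 2·M_2 = 6(Δ_1 - Δ_0) = 51
Clamped end conditions give two more equations: 2h_0·M_0 + h_0·M_1 = 6(Δ_0 - p'(0)) = -51 and h_1·M_1 + 2h_1·M_2 = 6(p'(4) - Δ_1) = -12.
Forward elimination and back-substitution give M_0 = -157/8, M_1 = 55/4, M_2 = -79/8.
On [0, 2], p(x) = 6 + 3·x - 157/16·x² + 89/32·x³.
With x = 1: p(1) = 63/32.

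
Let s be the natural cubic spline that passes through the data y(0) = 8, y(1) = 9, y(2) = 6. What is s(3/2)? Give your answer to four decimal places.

Let σ_i = s''(x_i). Step sizes h_i = 1, 1; slopes of the chords Δ_i = (y_(i+1) - y_i)/h_i = 1, -3.
  1·σ_0 + 4·σ_1 + 1·σ_2 = 6(Δ_1 - Δ_0) = -24
Natural end conditions: σ_0 = σ_2 = 0.
Hence σ_0 = 0, σ_1 = -6, σ_2 = 0.
On [1, 2], s(t) = 9 - 1·(t - 1) - 3·(t - 1)² + 1·(t - 1)³.
With (t - 1) = 1/2: s(3/2) = 63/8.

7.8750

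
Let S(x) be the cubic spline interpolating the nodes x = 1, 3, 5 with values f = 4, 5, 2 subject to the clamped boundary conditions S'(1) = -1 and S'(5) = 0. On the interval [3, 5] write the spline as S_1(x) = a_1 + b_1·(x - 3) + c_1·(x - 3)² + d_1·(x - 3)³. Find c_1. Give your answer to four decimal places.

Write M_i for S''(x_i). With h_i = 2, 2 and divided differences Δ_i = 1/2, -3/2, the continuity of S' gives the tridiagonal system
  2·M_0 + 8·M_1 + 2·M_2 = 6(Δ_1 - Δ_0) = -12
Clamped end conditions give two more equations: 2h_0·M_0 + h_0·M_1 = 6(Δ_0 - S'(1)) = 9 and h_1·M_1 + 2h_1·M_2 = 6(S'(5) - Δ_1) = 9.
Solving: M_0 = 4, M_1 = -7/2, M_2 = 4.
On [3, 5], with S_1(x) = a_1 + b_1·(x - 3) + c_1·(x - 3)² + d_1·(x - 3)³: c_1 = M_1/2 = -7/4, d_1 = (M_2 - M_1)/(6h_1) = 5/8, b_1 = Δ_1 - h_1(2M_1 + M_2)/6 = -1/2.

-1.7500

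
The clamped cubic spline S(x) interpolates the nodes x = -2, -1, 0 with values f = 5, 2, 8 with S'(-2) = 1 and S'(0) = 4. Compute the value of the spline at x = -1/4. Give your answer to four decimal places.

Put σ_i = S'' at the i-th knot. Here h = (1, 1) and Δ = (-3, 6), so the interior equations h_(i-1)·σ_(i-1) + 2(h_(i-1)+h_i)·σ_i + h_i·σ_(i+1) = 6(Δ_i − Δ_(i-1)) read
  1·σ_0 + 4·σ_1 + 1·σ_2 = 6(Δ_1 - Δ_0) = 54
Clamped end conditions give two more equations: 2h_0·σ_0 + h_0·σ_1 = 6(Δ_0 - S'(-2)) = -24 and h_1·σ_1 + 2h_1·σ_2 = 6(S'(0) - Δ_1) = -12.
Forward elimination and back-substitution give σ_0 = -24, σ_1 = 24, σ_2 = -18.
On [-1, 0], S(x) = 2 + 1·(x + 1) + 12·(x + 1)² - 7·(x + 1)³.
With (x + 1) = 3/4: S(-1/4) = 419/64.

6.5469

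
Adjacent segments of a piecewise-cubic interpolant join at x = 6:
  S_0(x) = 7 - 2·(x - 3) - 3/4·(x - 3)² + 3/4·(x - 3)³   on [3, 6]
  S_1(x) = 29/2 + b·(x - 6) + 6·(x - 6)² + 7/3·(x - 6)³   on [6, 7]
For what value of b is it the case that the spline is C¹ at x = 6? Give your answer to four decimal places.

S_0'(x) = -2 - 3/2·(x - 3) + 9/4·(x - 3)², so S_0'(6) = 55/4. On the right, S_1'(6) = b, so b = 55/4.

13.7500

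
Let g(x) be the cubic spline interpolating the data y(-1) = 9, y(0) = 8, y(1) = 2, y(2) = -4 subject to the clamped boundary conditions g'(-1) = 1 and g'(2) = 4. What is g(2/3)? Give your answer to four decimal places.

Let σ_i = g''(x_i). Step sizes h_i = 1, 1, 1; slopes of the chords Δ_i = (y_(i+1) - y_i)/h_i = -1, -6, -6.
  1·σ_0 + 4·σ_1 + 1·σ_2 = 6(Δ_1 - Δ_0) = -30
  1·σ_1 + 4·σ_2 + 1·σ_3 = 6(Δ_2 - Δ_1) = 0
Clamped end conditions give two more equations: 2h_0·σ_0 + h_0·σ_1 = 6(Δ_0 - g'(-1)) = -12 and h_2·σ_2 + 2h_2·σ_3 = 6(g'(2) - Δ_2) = 60.
Solving the tridiagonal system: σ_0 = -18/5, σ_1 = -24/5, σ_2 = -36/5, σ_3 = 168/5.
On [0, 1], g(x) = 8 - 16/5·x - 12/5·x² - 2/5·x³.
With x = 2/3: g(2/3) = 632/135.

4.6815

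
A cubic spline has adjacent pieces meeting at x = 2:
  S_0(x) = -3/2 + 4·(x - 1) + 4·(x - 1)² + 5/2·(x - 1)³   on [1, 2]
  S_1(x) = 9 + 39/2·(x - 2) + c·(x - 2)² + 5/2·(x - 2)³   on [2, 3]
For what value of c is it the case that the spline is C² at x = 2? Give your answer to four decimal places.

11.5000

S_0''(x) = 8 + 15·(x - 1), so S_0''(2) = 23. On the right, S_1''(2) = 2c, so c = 23/2.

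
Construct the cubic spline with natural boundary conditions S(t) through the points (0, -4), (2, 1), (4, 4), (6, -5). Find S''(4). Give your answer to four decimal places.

Let M_i = S''(x_i). Step sizes h_i = 2, 2, 2; slopes of the chords Δ_i = (y_(i+1) - y_i)/h_i = 5/2, 3/2, -9/2.
  2·M_0 + 8·M_1 + 2·M_2 = 6(Δ_1 - Δ_0) = -6
  2·M_1 + 8·M_2 + 2·M_3 = 6(Δ_2 - Δ_1) = -36
Natural end conditions: M_0 = M_3 = 0.
Solving: M_0 = 0, M_1 = 2/5, M_2 = -23/5, M_3 = 0.

-4.6000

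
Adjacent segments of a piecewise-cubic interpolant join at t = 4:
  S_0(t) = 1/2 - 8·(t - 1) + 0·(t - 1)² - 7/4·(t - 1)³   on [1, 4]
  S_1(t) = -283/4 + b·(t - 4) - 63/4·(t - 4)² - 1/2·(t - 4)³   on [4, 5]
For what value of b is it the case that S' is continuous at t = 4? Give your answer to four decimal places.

S_0'(t) = -8 + 0·(t - 1) - 21/4·(t - 1)², so S_0'(4) = -221/4. On the right, S_1'(4) = b, so b = -221/4.

-55.2500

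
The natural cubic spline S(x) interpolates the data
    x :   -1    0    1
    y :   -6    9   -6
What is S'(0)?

0

With σ_i denoting the second derivative at x_i, h_i = 1, 1, and Δ_i = (y_(i+1) − y_i)/h_i = 15, -15:
  1·σ_0 + 4·σ_1 + 1·σ_2 = 6(Δ_1 - Δ_0) = -180
Natural end conditions: σ_0 = σ_2 = 0.
Hence σ_0 = 0, σ_1 = -45, σ_2 = 0.
On [0, 1], S'(x) = b_1 + 2c_1·x + 3d_1·x² with b_1 = Δ_1 - h_1(2σ_1 + σ_2)/6 = 0, c_1 = σ_1/2 = -45/2, d_1 = (σ_2 - σ_1)/(6h_1) = 15/2. So S'(0) = 0.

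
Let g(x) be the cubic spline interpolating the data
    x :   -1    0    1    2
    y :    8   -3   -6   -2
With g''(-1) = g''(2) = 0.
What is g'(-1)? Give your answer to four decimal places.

-12.6667

Let m_i = g''(x_i). Step sizes h_i = 1, 1, 1; slopes of the chords Δ_i = (y_(i+1) - y_i)/h_i = -11, -3, 4.
  1·m_0 + 4·m_1 + 1·m_2 = 6(Δ_1 - Δ_0) = 48
  1·m_1 + 4·m_2 + 1·m_3 = 6(Δ_2 - Δ_1) = 42
Natural end conditions: m_0 = m_3 = 0.
Hence m_0 = 0, m_1 = 10, m_2 = 8, m_3 = 0.
On [-1, 0], g'(x) = b_0 + 2c_0·(x + 1) + 3d_0·(x + 1)² with b_0 = Δ_0 - h_0(2m_0 + m_1)/6 = -38/3, c_0 = m_0/2 = 0, d_0 = (m_1 - m_0)/(6h_0) = 5/3. So g'(-1) = -38/3.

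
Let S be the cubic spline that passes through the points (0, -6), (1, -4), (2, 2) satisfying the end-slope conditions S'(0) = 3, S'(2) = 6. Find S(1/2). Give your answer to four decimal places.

Put m_i = S'' at the i-th knot. Here h = (1, 1) and Δ = (2, 6), so the interior equations h_(i-1)·m_(i-1) + 2(h_(i-1)+h_i)·m_i + h_i·m_(i+1) = 6(Δ_i − Δ_(i-1)) read
  1·m_0 + 4·m_1 + 1·m_2 = 6(Δ_1 - Δ_0) = 24
Clamped end conditions give two more equations: 2h_0·m_0 + h_0·m_1 = 6(Δ_0 - S'(0)) = -6 and h_1·m_1 + 2h_1·m_2 = 6(S'(2) - Δ_1) = 0.
Solving the tridiagonal system: m_0 = -15/2, m_1 = 9, m_2 = -9/2.
On [0, 1], S(x) = -6 + 3·x - 15/4·x² + 11/4·x³.
With x = 1/2: S(1/2) = -163/32.

-5.0938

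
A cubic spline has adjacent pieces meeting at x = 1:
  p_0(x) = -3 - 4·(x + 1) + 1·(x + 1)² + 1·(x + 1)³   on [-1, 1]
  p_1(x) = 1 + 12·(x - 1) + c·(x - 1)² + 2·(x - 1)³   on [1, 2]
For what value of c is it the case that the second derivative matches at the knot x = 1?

p_0''(x) = 2 + 6·(x + 1), so p_0''(1) = 14. On the right, p_1''(1) = 2c, so c = 7.

7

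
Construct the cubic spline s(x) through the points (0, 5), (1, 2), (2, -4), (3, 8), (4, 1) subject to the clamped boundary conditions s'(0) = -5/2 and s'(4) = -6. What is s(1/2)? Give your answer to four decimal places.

4.1217

Write M_i for s''(x_i). With h_i = 1, 1, 1, 1 and divided differences Δ_i = -3, -6, 12, -7, the continuity of s' gives the tridiagonal system
  1·M_0 + 4·M_1 + 1·M_2 = 6(Δ_1 - Δ_0) = -18
  1·M_1 + 4·M_2 + 1·M_3 = 6(Δ_2 - Δ_1) = 108
  1·M_2 + 4·M_3 + 1·M_4 = 6(Δ_3 - Δ_2) = -114
Clamped end conditions give two more equations: 2h_0·M_0 + h_0·M_1 = 6(Δ_0 - s'(0)) = -3 and h_3·M_3 + 2h_3·M_4 = 6(s'(4) - Δ_3) = 6.
Forward elimination and back-substitution give M_0 = 389/56, M_1 = -473/28, M_2 = 341/8, M_3 = -1277/28, M_4 = 1445/56.
On [0, 1], s(x) = 5 - 5/2·x + 389/112·x² - 445/112·x³.
With x = 1/2: s(1/2) = 3693/896.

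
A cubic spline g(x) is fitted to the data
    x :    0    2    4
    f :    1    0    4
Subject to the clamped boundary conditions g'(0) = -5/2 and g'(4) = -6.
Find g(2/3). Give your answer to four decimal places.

-0.4815

Let M_i = g''(x_i). Step sizes h_i = 2, 2; slopes of the chords Δ_i = (y_(i+1) - y_i)/h_i = -1/2, 2.
  2·M_0 + 8·M_1 + 2·M_2 = 6(Δ_1 - Δ_0) = 15
Clamped end conditions give two more equations: 2h_0·M_0 + h_0·M_1 = 6(Δ_0 - g'(0)) = 12 and h_1·M_1 + 2h_1·M_2 = 6(g'(4) - Δ_1) = -48.
Hence M_0 = 1/4, M_1 = 11/2, M_2 = -59/4.
On [0, 2], g(x) = 1 - 5/2·x + 1/8·x² + 7/16·x³.
With x = 2/3: g(2/3) = -13/27.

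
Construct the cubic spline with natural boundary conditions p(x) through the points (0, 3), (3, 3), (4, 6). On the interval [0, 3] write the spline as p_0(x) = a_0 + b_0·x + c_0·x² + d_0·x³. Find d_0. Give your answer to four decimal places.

With M_i denoting the second derivative at x_i, h_i = 3, 1, and Δ_i = (y_(i+1) − y_i)/h_i = 0, 3:
  3·M_0 + 8·M_1 + 1·M_2 = 6(Δ_1 - Δ_0) = 18
Natural end conditions: M_0 = M_2 = 0.
Forward elimination and back-substitution give M_0 = 0, M_1 = 9/4, M_2 = 0.
On [0, 3], with p_0(x) = a_0 + b_0·x + c_0·x² + d_0·x³: c_0 = M_0/2 = 0, d_0 = (M_1 - M_0)/(6h_0) = 1/8, b_0 = Δ_0 - h_0(2M_0 + M_1)/6 = -9/8.

0.1250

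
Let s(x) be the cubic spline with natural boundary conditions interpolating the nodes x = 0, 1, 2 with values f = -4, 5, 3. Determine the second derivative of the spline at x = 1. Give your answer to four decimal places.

-16.5000

Let M_i = s''(x_i). Step sizes h_i = 1, 1; slopes of the chords Δ_i = (y_(i+1) - y_i)/h_i = 9, -2.
  1·M_0 + 4·M_1 + 1·M_2 = 6(Δ_1 - Δ_0) = -66
Natural end conditions: M_0 = M_2 = 0.
Forward elimination and back-substitution give M_0 = 0, M_1 = -33/2, M_2 = 0.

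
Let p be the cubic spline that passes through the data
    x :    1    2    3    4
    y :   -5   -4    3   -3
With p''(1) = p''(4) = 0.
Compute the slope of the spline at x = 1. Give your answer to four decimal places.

-1.4667

Let M_i = p''(x_i). Step sizes h_i = 1, 1, 1; slopes of the chords Δ_i = (y_(i+1) - y_i)/h_i = 1, 7, -6.
  1·M_0 + 4·M_1 + 1·M_2 = 6(Δ_1 - Δ_0) = 36
  1·M_1 + 4·M_2 + 1·M_3 = 6(Δ_2 - Δ_1) = -78
Natural end conditions: M_0 = M_3 = 0.
Hence M_0 = 0, M_1 = 74/5, M_2 = -116/5, M_3 = 0.
On [1, 2], p'(x) = b_0 + 2c_0·(x - 1) + 3d_0·(x - 1)² with b_0 = Δ_0 - h_0(2M_0 + M_1)/6 = -22/15, c_0 = M_0/2 = 0, d_0 = (M_1 - M_0)/(6h_0) = 37/15. So p'(1) = -22/15.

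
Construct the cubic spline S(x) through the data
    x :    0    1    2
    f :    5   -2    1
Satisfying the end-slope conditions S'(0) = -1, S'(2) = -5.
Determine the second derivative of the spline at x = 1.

34

Write M_i for S''(x_i). With h_i = 1, 1 and divided differences Δ_i = -7, 3, the continuity of S' gives the tridiagonal system
  1·M_0 + 4·M_1 + 1·M_2 = 6(Δ_1 - Δ_0) = 60
Clamped end conditions give two more equations: 2h_0·M_0 + h_0·M_1 = 6(Δ_0 - S'(0)) = -36 and h_1·M_1 + 2h_1·M_2 = 6(S'(2) - Δ_1) = -48.
Hence M_0 = -35, M_1 = 34, M_2 = -41.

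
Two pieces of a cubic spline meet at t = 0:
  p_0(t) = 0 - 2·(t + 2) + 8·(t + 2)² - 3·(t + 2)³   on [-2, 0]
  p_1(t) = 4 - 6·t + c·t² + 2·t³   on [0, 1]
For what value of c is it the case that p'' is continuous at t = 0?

p_0''(t) = 16 - 18·(t + 2), so p_0''(0) = -20. On the right, p_1''(0) = 2c, so c = -10.

-10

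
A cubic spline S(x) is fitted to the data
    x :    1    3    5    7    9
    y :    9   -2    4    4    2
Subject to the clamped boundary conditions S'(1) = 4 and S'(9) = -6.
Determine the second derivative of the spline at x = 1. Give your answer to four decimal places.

Put σ_i = S'' at the i-th knot. Here h = (2, 2, 2, 2) and Δ = (-11/2, 3, 0, -1), so the interior equations h_(i-1)·σ_(i-1) + 2(h_(i-1)+h_i)·σ_i + h_i·σ_(i+1) = 6(Δ_i − Δ_(i-1)) read
  2·σ_0 + 8·σ_1 + 2·σ_2 = 6(Δ_1 - Δ_0) = 51
  2·σ_1 + 8·σ_2 + 2·σ_3 = 6(Δ_2 - Δ_1) = -18
  2·σ_2 + 8·σ_3 + 2·σ_4 = 6(Δ_3 - Δ_2) = -6
Clamped end conditions give two more equations: 2h_0·σ_0 + h_0·σ_1 = 6(Δ_0 - S'(1)) = -57 and h_3·σ_3 + 2h_3·σ_4 = 6(S'(9) - Δ_3) = -30.
Solving: σ_0 = -2333/112, σ_1 = 737/56, σ_2 = -101/16, σ_3 = 173/56, σ_4 = -1013/112.

-20.8304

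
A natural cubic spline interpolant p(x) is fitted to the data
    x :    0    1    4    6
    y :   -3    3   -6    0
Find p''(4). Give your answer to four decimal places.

Write σ_i for p''(x_i). With h_i = 1, 3, 2 and divided differences Δ_i = 6, -3, 3, the continuity of p' gives the tridiagonal system
  1·σ_0 + 8·σ_1 + 3·σ_2 = 6(Δ_1 - Δ_0) = -54
  3·σ_1 + 10·σ_2 + 2·σ_3 = 6(Δ_2 - Δ_1) = 36
Natural end conditions: σ_0 = σ_3 = 0.
Solving the tridiagonal system: σ_0 = 0, σ_1 = -648/71, σ_2 = 450/71, σ_3 = 0.

6.3380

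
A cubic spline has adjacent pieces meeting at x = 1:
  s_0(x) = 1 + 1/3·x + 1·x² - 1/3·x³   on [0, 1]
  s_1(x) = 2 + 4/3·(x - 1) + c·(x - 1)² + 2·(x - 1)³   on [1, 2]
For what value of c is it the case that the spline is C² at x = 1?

0

s_0''(x) = 2 - 2·x, so s_0''(1) = 0. On the right, s_1''(1) = 2c, so c = 0.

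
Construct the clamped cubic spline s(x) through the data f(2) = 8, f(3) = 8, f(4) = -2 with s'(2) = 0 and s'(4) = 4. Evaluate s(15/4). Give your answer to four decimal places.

-1.3984

Put m_i = s'' at the i-th knot. Here h = (1, 1) and Δ = (0, -10), so the interior equations h_(i-1)·m_(i-1) + 2(h_(i-1)+h_i)·m_i + h_i·m_(i+1) = 6(Δ_i − Δ_(i-1)) read
  1·m_0 + 4·m_1 + 1·m_2 = 6(Δ_1 - Δ_0) = -60
Clamped end conditions give two more equations: 2h_0·m_0 + h_0·m_1 = 6(Δ_0 - s'(2)) = 0 and h_1·m_1 + 2h_1·m_2 = 6(s'(4) - Δ_1) = 84.
Solving: m_0 = 17, m_1 = -34, m_2 = 59.
On [3, 4], s(x) = 8 - 17/2·(x - 3) - 17·(x - 3)² + 31/2·(x - 3)³.
With (x - 3) = 3/4: s(15/4) = -179/128.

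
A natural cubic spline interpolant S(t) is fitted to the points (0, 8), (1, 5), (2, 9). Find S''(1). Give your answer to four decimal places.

10.5000

Write M_i for S''(x_i). With h_i = 1, 1 and divided differences Δ_i = -3, 4, the continuity of S' gives the tridiagonal system
  1·M_0 + 4·M_1 + 1·M_2 = 6(Δ_1 - Δ_0) = 42
Natural end conditions: M_0 = M_2 = 0.
Solving: M_0 = 0, M_1 = 21/2, M_2 = 0.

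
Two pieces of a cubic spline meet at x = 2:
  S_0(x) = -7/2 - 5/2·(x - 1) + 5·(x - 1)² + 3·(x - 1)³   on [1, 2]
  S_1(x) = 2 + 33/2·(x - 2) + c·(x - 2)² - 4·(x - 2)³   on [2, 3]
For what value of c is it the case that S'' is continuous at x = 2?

S_0''(x) = 10 + 18·(x - 1), so S_0''(2) = 28. On the right, S_1''(2) = 2c, so c = 14.

14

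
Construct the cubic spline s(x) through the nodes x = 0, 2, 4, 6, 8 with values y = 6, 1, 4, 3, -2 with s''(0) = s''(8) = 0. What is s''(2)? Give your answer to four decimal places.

Write M_i for s''(x_i). With h_i = 2, 2, 2, 2 and divided differences Δ_i = -5/2, 3/2, -1/2, -5/2, the continuity of s' gives the tridiagonal system
  2·M_0 + 8·M_1 + 2·M_2 = 6(Δ_1 - Δ_0) = 24
  2·M_1 + 8·M_2 + 2·M_3 = 6(Δ_2 - Δ_1) = -12
  2·M_2 + 8·M_3 + 2·M_4 = 6(Δ_3 - Δ_2) = -12
Natural end conditions: M_0 = M_4 = 0.
Solving the tridiagonal system: M_0 = 0, M_1 = 99/28, M_2 = -15/7, M_3 = -27/28, M_4 = 0.

3.5357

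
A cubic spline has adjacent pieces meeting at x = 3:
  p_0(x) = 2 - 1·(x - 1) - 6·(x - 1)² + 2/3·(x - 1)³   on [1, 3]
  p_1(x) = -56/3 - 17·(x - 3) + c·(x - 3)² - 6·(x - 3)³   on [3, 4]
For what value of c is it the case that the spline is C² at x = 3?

p_0''(x) = -12 + 4·(x - 1), so p_0''(3) = -4. On the right, p_1''(3) = 2c, so c = -2.

-2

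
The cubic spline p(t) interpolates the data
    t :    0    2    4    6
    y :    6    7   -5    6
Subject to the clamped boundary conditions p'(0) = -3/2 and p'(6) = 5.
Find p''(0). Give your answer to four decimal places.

8.0667

Let σ_i = p''(x_i). Step sizes h_i = 2, 2, 2; slopes of the chords Δ_i = (y_(i+1) - y_i)/h_i = 1/2, -6, 11/2.
  2·σ_0 + 8·σ_1 + 2·σ_2 = 6(Δ_1 - Δ_0) = -39
  2·σ_1 + 8·σ_2 + 2·σ_3 = 6(Δ_2 - Δ_1) = 69
Clamped end conditions give two more equations: 2h_0·σ_0 + h_0·σ_1 = 6(Δ_0 - p'(0)) = 12 and h_2·σ_2 + 2h_2·σ_3 = 6(p'(6) - Δ_2) = -3.
Solving the tridiagonal system: σ_0 = 121/15, σ_1 = -152/15, σ_2 = 389/30, σ_3 = -217/30.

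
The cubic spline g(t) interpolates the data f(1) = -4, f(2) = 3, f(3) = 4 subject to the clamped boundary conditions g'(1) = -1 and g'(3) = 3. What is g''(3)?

17

Let m_i = g''(x_i). Step sizes h_i = 1, 1; slopes of the chords Δ_i = (y_(i+1) - y_i)/h_i = 7, 1.
  1·m_0 + 4·m_1 + 1·m_2 = 6(Δ_1 - Δ_0) = -36
Clamped end conditions give two more equations: 2h_0·m_0 + h_0·m_1 = 6(Δ_0 - g'(1)) = 48 and h_1·m_1 + 2h_1·m_2 = 6(g'(3) - Δ_1) = 12.
Solving: m_0 = 35, m_1 = -22, m_2 = 17.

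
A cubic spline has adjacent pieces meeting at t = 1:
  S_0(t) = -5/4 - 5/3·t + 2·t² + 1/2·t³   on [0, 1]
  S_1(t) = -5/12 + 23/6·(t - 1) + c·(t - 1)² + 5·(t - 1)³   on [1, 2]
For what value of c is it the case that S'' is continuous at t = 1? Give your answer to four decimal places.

3.5000

S_0''(t) = 4 + 3·t, so S_0''(1) = 7. On the right, S_1''(1) = 2c, so c = 7/2.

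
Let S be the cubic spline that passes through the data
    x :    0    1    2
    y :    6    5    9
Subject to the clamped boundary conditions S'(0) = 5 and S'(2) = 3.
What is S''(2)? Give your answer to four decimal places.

-11.5000

Put M_i = S'' at the i-th knot. Here h = (1, 1) and Δ = (-1, 4), so the interior equations h_(i-1)·M_(i-1) + 2(h_(i-1)+h_i)·M_i + h_i·M_(i+1) = 6(Δ_i − Δ_(i-1)) read
  1·M_0 + 4·M_1 + 1·M_2 = 6(Δ_1 - Δ_0) = 30
Clamped end conditions give two more equations: 2h_0·M_0 + h_0·M_1 = 6(Δ_0 - S'(0)) = -36 and h_1·M_1 + 2h_1·M_2 = 6(S'(2) - Δ_1) = -6.
Solving the tridiagonal system: M_0 = -53/2, M_1 = 17, M_2 = -23/2.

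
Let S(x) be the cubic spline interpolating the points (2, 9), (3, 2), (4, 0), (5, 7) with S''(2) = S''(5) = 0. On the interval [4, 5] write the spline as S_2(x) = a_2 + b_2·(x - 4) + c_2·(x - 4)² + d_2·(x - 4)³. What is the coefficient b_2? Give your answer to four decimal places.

With M_i denoting the second derivative at x_i, h_i = 1, 1, 1, and Δ_i = (y_(i+1) − y_i)/h_i = -7, -2, 7:
  1·M_0 + 4·M_1 + 1·M_2 = 6(Δ_1 - Δ_0) = 30
  1·M_1 + 4·M_2 + 1·M_3 = 6(Δ_2 - Δ_1) = 54
Natural end conditions: M_0 = M_3 = 0.
Forward elimination and back-substitution give M_0 = 0, M_1 = 22/5, M_2 = 62/5, M_3 = 0.
On [4, 5], with S_2(x) = a_2 + b_2·(x - 4) + c_2·(x - 4)² + d_2·(x - 4)³: c_2 = M_2/2 = 31/5, d_2 = (M_3 - M_2)/(6h_2) = -31/15, b_2 = Δ_2 - h_2(2M_2 + M_3)/6 = 43/15.

2.8667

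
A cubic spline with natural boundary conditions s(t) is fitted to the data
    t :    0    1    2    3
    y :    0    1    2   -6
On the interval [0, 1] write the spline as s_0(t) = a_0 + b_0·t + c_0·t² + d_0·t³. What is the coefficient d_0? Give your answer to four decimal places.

Let M_i = s''(x_i). Step sizes h_i = 1, 1, 1; slopes of the chords Δ_i = (y_(i+1) - y_i)/h_i = 1, 1, -8.
  1·M_0 + 4·M_1 + 1·M_2 = 6(Δ_1 - Δ_0) = 0
  1·M_1 + 4·M_2 + 1·M_3 = 6(Δ_2 - Δ_1) = -54
Natural end conditions: M_0 = M_3 = 0.
Forward elimination and back-substitution give M_0 = 0, M_1 = 18/5, M_2 = -72/5, M_3 = 0.
On [0, 1], with s_0(t) = a_0 + b_0·t + c_0·t² + d_0·t³: c_0 = M_0/2 = 0, d_0 = (M_1 - M_0)/(6h_0) = 3/5, b_0 = Δ_0 - h_0(2M_0 + M_1)/6 = 2/5.

0.6000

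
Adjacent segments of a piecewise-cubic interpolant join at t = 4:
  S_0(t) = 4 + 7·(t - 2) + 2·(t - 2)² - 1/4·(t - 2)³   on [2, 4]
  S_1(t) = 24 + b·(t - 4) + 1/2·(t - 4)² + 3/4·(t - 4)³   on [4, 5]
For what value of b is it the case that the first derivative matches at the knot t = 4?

12

S_0'(t) = 7 + 4·(t - 2) - 3/4·(t - 2)², so S_0'(4) = 12. On the right, S_1'(4) = b, so b = 12.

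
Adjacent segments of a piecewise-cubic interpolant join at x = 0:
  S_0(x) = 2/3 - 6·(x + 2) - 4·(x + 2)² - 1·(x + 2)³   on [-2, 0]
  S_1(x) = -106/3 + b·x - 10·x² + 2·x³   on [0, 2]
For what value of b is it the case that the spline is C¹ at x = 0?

S_0'(x) = -6 - 8·(x + 2) - 3·(x + 2)², so S_0'(0) = -34. On the right, S_1'(0) = b, so b = -34.

-34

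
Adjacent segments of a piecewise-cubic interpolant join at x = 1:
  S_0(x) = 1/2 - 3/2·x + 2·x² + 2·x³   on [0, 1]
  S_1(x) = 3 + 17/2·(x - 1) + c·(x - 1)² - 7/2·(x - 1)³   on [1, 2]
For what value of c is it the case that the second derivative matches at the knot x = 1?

8

S_0''(x) = 4 + 12·x, so S_0''(1) = 16. On the right, S_1''(1) = 2c, so c = 8.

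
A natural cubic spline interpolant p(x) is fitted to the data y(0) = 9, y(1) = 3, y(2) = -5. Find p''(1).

Let M_i = p''(x_i). Step sizes h_i = 1, 1; slopes of the chords Δ_i = (y_(i+1) - y_i)/h_i = -6, -8.
  1·M_0 + 4·M_1 + 1·M_2 = 6(Δ_1 - Δ_0) = -12
Natural end conditions: M_0 = M_2 = 0.
Solving the tridiagonal system: M_0 = 0, M_1 = -3, M_2 = 0.

-3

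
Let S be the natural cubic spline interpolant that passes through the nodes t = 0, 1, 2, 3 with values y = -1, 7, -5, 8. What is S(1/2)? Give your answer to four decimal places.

5.6250

Let M_i = S''(x_i). Step sizes h_i = 1, 1, 1; slopes of the chords Δ_i = (y_(i+1) - y_i)/h_i = 8, -12, 13.
  1·M_0 + 4·M_1 + 1·M_2 = 6(Δ_1 - Δ_0) = -120
  1·M_1 + 4·M_2 + 1·M_3 = 6(Δ_2 - Δ_1) = 150
Natural end conditions: M_0 = M_3 = 0.
Solving the tridiagonal system: M_0 = 0, M_1 = -42, M_2 = 48, M_3 = 0.
On [0, 1], S(t) = -1 + 15·t + 0·t² - 7·t³.
With t = 1/2: S(1/2) = 45/8.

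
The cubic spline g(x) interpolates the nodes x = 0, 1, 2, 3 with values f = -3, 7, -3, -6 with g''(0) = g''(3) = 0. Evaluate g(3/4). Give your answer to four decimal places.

6.4031

Let M_i = g''(x_i). Step sizes h_i = 1, 1, 1; slopes of the chords Δ_i = (y_(i+1) - y_i)/h_i = 10, -10, -3.
  1·M_0 + 4·M_1 + 1·M_2 = 6(Δ_1 - Δ_0) = -120
  1·M_1 + 4·M_2 + 1·M_3 = 6(Δ_2 - Δ_1) = 42
Natural end conditions: M_0 = M_3 = 0.
Forward elimination and back-substitution give M_0 = 0, M_1 = -174/5, M_2 = 96/5, M_3 = 0.
On [0, 1], g(x) = -3 + 79/5·x + 0·x² - 29/5·x³.
With x = 3/4: g(3/4) = 2049/320.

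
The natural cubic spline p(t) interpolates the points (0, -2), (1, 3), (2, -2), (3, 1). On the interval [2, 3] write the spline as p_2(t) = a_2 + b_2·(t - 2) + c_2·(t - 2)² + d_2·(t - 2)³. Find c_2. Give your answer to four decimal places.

Let M_i = p''(x_i). Step sizes h_i = 1, 1, 1; slopes of the chords Δ_i = (y_(i+1) - y_i)/h_i = 5, -5, 3.
  1·M_0 + 4·M_1 + 1·M_2 = 6(Δ_1 - Δ_0) = -60
  1·M_1 + 4·M_2 + 1·M_3 = 6(Δ_2 - Δ_1) = 48
Natural end conditions: M_0 = M_3 = 0.
Hence M_0 = 0, M_1 = -96/5, M_2 = 84/5, M_3 = 0.
On [2, 3], with p_2(t) = a_2 + b_2·(t - 2) + c_2·(t - 2)² + d_2·(t - 2)³: c_2 = M_2/2 = 42/5, d_2 = (M_3 - M_2)/(6h_2) = -14/5, b_2 = Δ_2 - h_2(2M_2 + M_3)/6 = -13/5.

8.4000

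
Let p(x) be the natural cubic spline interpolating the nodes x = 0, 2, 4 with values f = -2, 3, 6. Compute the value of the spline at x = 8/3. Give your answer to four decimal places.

4.1852

Write σ_i for p''(x_i). With h_i = 2, 2 and divided differences Δ_i = 5/2, 3/2, the continuity of p' gives the tridiagonal system
  2·σ_0 + 8·σ_1 + 2·σ_2 = 6(Δ_1 - Δ_0) = -6
Natural end conditions: σ_0 = σ_2 = 0.
Forward elimination and back-substitution give σ_0 = 0, σ_1 = -3/4, σ_2 = 0.
On [2, 4], p(x) = 3 + 2·(x - 2) - 3/8·(x - 2)² + 1/16·(x - 2)³.
With (x - 2) = 2/3: p(8/3) = 113/27.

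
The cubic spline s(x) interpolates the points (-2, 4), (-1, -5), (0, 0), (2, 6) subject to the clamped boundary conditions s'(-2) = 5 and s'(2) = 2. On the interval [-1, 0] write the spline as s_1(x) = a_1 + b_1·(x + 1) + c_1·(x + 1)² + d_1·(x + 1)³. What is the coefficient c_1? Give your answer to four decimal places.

Write σ_i for s''(x_i). With h_i = 1, 1, 2 and divided differences Δ_i = -9, 5, 3, the continuity of s' gives the tridiagonal system
  1·σ_0 + 4·σ_1 + 1·σ_2 = 6(Δ_1 - Δ_0) = 84
  1·σ_1 + 6·σ_2 + 2·σ_3 = 6(Δ_2 - Δ_1) = -12
Clamped end conditions give two more equations: 2h_0·σ_0 + h_0·σ_1 = 6(Δ_0 - s'(-2)) = -84 and h_2·σ_2 + 2h_2·σ_3 = 6(s'(2) - Δ_2) = -6.
Solving: σ_0 = -675/11, σ_1 = 426/11, σ_2 = -105/11, σ_3 = 36/11.
On [-1, 0], with s_1(x) = a_1 + b_1·(x + 1) + c_1·(x + 1)² + d_1·(x + 1)³: c_1 = σ_1/2 = 213/11, d_1 = (σ_2 - σ_1)/(6h_1) = -177/22, b_1 = Δ_1 - h_1(2σ_1 + σ_2)/6 = -139/22.

19.3636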